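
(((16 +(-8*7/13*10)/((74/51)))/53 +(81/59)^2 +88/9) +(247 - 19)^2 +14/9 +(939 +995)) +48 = 14370462170963/266223399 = 53978.96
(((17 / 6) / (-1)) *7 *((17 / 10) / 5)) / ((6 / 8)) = -2023 / 225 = -8.99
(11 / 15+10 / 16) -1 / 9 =449 / 360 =1.25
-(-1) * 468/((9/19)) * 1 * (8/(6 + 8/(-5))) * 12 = 237120/11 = 21556.36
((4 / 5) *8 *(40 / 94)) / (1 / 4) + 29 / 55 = 29523 / 2585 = 11.42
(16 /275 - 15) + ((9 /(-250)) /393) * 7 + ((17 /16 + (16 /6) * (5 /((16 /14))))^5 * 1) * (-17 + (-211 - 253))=-7377770844148194460039 /45896564736000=-160747778.98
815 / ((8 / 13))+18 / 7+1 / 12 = 1327.03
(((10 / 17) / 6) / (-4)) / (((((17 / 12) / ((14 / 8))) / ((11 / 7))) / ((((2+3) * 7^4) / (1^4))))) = -660275 / 1156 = -571.17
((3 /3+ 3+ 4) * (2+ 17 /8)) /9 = 11 /3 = 3.67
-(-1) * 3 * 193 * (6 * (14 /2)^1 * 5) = 121590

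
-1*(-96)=96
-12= -12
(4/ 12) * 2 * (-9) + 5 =-1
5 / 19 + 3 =62 / 19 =3.26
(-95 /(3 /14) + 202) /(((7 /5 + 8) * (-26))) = 1810 /1833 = 0.99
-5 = -5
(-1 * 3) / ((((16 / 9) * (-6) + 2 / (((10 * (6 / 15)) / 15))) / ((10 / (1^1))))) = 9.47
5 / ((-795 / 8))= -8 / 159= -0.05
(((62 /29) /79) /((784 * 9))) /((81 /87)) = 31 /7525224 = 0.00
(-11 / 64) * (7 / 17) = -77 / 1088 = -0.07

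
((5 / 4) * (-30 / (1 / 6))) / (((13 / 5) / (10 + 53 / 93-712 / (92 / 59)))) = 357778875 / 9269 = 38599.51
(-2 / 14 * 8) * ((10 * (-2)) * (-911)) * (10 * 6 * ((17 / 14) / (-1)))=74337600 / 49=1517093.88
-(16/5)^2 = -256/25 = -10.24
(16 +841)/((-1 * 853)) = -857/853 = -1.00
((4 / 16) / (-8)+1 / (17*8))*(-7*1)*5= 0.84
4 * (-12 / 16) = -3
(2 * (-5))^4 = 10000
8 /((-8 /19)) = -19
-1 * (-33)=33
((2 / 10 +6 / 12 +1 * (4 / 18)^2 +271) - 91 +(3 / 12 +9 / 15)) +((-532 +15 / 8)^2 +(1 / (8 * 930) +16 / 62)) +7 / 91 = 2937498654587 / 10445760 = 281214.45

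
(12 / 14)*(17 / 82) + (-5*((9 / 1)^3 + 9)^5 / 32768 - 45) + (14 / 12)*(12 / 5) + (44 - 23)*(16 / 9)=-147256675317245189 / 4408320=-33404261786.18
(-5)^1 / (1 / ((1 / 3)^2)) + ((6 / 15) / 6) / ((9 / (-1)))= -76 / 135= -0.56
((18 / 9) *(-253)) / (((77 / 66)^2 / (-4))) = 72864 / 49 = 1487.02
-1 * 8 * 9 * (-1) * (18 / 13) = 1296 / 13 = 99.69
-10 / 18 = -0.56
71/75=0.95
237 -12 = 225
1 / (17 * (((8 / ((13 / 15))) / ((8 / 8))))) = 0.01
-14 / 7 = -2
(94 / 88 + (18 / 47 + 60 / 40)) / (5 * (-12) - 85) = -6103 / 299860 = -0.02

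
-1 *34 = -34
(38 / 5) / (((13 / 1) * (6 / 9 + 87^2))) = 114 / 1476085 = 0.00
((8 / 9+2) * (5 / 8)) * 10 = 325 / 18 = 18.06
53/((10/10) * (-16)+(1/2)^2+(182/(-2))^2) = 212/33061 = 0.01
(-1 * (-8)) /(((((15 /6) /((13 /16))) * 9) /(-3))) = -13 /15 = -0.87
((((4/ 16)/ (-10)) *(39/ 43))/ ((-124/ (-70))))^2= 74529/ 454883584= 0.00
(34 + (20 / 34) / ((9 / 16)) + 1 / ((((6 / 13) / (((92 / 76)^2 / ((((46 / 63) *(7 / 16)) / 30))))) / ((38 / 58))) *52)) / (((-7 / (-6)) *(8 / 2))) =8.31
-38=-38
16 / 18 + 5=53 / 9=5.89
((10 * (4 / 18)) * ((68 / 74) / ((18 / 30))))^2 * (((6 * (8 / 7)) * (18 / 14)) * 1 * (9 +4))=2404480000 / 1811187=1327.57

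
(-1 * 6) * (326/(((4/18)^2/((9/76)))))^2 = -42359567787/11552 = -3666860.09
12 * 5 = 60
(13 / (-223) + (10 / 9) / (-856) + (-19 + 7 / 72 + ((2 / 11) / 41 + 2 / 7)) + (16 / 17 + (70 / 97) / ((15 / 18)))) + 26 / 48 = -18248913838748 / 1117960315857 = -16.32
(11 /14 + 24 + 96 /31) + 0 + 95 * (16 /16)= 53331 /434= 122.88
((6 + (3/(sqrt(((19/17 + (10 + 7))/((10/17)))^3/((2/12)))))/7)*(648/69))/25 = 54*sqrt(1155)/4772845 + 1296/575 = 2.25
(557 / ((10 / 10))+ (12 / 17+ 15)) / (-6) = -4868 / 51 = -95.45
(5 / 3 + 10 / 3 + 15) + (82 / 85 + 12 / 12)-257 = -19978 / 85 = -235.04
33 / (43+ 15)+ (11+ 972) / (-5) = -196.03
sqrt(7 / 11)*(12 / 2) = 4.79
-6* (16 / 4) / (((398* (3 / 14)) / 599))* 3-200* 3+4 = -219236 / 199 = -1101.69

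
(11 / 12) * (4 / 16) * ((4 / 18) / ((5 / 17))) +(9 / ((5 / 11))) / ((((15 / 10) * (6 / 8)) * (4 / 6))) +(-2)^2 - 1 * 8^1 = 24379 / 1080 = 22.57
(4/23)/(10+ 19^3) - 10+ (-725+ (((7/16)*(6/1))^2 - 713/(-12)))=-20283792175/30333504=-668.69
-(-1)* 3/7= 3/7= 0.43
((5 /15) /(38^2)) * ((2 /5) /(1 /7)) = 0.00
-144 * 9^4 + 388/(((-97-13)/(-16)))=-51960016/55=-944727.56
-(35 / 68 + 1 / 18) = -349 / 612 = -0.57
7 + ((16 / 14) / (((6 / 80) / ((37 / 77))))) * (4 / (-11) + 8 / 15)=62833 / 7623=8.24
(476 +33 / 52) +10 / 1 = 25305 / 52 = 486.63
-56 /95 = -0.59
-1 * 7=-7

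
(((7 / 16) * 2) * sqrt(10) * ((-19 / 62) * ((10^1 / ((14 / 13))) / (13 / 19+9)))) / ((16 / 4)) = -0.20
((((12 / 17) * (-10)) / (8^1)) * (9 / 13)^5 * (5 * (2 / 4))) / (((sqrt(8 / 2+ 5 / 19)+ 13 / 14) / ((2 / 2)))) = 117802755 / 1229865221-781218270 * sqrt(19) / 15988247873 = -0.12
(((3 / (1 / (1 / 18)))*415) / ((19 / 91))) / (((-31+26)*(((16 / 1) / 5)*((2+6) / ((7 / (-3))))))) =264355 / 43776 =6.04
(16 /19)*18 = 288 /19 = 15.16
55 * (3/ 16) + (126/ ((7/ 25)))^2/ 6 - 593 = 530677/ 16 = 33167.31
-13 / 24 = -0.54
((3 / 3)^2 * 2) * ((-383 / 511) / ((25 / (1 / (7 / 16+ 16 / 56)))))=-0.08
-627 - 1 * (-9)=-618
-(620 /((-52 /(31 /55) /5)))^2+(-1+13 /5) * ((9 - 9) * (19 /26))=-1129.05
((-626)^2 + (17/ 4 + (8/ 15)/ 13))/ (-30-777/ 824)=-62967325162/ 4971915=-12664.60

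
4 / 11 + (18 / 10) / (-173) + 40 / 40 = 12876 / 9515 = 1.35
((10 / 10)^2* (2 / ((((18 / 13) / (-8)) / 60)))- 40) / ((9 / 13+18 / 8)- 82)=114400 / 12333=9.28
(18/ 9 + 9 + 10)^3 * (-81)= -750141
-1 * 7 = -7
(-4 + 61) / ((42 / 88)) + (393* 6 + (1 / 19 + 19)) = 332032 / 133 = 2496.48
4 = 4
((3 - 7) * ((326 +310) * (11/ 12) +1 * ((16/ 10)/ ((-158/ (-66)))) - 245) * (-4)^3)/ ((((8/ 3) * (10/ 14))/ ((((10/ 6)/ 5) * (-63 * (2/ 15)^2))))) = -839030528/ 49375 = -16993.02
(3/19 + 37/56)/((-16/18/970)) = -3801915/4256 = -893.31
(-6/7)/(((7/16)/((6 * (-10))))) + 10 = 6250/49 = 127.55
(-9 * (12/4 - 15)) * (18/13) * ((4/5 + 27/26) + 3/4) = 327078/845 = 387.07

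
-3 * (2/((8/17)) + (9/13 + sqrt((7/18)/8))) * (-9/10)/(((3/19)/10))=57 * sqrt(7)/4 + 43947/52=882.84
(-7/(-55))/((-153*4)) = -7/33660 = -0.00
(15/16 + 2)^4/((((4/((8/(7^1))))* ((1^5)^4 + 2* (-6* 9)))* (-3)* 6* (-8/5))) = -24398405/3534225408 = -0.01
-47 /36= -1.31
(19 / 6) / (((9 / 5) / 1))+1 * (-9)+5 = -121 / 54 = -2.24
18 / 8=9 / 4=2.25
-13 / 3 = -4.33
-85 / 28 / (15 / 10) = -85 / 42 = -2.02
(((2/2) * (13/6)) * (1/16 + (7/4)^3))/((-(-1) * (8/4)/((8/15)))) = 4511/1440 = 3.13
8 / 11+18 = 206 / 11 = 18.73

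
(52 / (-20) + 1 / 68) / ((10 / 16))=-4.14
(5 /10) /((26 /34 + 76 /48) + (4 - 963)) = -102 /195157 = -0.00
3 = 3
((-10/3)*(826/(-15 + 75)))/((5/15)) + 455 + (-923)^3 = -2358990449/3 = -786330149.67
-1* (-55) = 55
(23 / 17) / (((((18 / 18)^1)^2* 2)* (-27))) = -23 / 918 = -0.03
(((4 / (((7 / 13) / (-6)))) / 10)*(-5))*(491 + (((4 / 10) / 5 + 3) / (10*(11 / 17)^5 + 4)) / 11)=6980526380022 / 637869575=10943.50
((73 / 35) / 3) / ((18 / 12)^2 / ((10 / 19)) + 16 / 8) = 0.11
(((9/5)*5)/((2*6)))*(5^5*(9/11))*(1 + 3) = 84375/11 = 7670.45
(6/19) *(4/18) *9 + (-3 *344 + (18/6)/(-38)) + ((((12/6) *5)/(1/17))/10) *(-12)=-46947/38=-1235.45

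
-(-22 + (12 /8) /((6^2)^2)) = 19007 /864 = 22.00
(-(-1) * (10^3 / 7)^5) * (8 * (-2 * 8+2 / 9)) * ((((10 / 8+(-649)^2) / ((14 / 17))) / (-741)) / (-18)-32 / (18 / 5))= -74389043000000000000000 / 336257649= -221226322200331.57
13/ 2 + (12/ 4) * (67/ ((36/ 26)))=455/ 3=151.67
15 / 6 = 5 / 2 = 2.50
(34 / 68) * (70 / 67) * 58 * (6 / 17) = 12180 / 1139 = 10.69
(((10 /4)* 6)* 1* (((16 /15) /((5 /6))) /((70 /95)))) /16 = 57 /35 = 1.63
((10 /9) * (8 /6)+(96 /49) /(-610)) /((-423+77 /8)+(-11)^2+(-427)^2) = 4772032 /587636069895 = 0.00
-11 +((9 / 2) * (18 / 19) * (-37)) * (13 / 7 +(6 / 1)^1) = -166298 / 133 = -1250.36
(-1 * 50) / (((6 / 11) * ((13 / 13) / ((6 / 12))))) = -275 / 6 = -45.83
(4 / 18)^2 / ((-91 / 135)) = -20 / 273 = -0.07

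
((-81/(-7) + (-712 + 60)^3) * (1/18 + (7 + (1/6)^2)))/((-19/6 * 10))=32982967775/532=61998059.73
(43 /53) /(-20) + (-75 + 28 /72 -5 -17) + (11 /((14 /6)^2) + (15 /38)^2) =-94.48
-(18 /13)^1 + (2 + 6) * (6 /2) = 22.62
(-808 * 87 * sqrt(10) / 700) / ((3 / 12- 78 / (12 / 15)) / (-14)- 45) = 140592 * sqrt(10) / 53275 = 8.35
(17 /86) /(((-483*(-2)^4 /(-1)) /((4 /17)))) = 1 /166152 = 0.00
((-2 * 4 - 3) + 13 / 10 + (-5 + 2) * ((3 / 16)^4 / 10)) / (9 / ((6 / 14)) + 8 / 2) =-1271447 / 3276800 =-0.39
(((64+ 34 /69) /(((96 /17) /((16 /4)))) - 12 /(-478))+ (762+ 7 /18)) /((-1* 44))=-159915805 /8707248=-18.37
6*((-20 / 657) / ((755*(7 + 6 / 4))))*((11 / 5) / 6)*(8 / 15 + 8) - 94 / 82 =-5945441299 / 5186045925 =-1.15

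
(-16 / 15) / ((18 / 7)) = -0.41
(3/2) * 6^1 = 9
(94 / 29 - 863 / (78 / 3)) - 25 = -41433 / 754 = -54.95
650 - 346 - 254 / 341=303.26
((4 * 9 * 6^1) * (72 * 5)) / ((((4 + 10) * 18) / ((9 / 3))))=6480 / 7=925.71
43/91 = 0.47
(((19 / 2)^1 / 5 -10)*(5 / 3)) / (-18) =3 / 4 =0.75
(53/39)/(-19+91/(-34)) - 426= -12246320/28743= -426.06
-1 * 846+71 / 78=-65917 / 78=-845.09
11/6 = 1.83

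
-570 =-570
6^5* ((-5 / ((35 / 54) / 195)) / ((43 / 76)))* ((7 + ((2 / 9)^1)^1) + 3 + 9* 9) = -567673816320 / 301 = -1885959522.66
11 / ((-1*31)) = -11 / 31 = -0.35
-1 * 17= -17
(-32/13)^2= 1024/169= 6.06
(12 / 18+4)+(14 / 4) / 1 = 49 / 6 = 8.17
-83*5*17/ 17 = -415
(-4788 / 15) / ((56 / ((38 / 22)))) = -1083 / 110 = -9.85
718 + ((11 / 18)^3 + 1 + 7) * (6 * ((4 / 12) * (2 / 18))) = 18891179 / 26244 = 719.83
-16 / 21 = -0.76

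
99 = 99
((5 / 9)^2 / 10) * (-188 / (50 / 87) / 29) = -47 / 135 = -0.35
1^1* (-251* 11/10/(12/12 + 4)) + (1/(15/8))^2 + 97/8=-77059/1800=-42.81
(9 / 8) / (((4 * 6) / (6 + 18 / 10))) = 0.37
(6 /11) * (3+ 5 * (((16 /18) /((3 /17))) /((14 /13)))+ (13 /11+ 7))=143734 /7623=18.86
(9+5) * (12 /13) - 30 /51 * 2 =2596 /221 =11.75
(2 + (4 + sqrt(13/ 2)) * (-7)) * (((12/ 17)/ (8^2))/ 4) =-39/ 544 -21 * sqrt(26)/ 2176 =-0.12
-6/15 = -2/5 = -0.40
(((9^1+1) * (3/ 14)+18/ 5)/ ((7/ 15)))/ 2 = 603/ 98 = 6.15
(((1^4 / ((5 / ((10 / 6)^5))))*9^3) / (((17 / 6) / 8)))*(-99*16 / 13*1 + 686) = 660060000 / 221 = 2986696.83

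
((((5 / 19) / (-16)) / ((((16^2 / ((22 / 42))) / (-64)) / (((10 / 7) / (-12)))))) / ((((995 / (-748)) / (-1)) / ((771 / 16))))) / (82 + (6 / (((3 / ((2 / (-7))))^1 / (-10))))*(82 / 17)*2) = -44935165 / 663380745216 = -0.00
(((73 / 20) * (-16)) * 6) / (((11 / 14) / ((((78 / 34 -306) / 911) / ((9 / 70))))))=196992544 / 170357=1156.35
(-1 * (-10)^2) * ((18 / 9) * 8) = -1600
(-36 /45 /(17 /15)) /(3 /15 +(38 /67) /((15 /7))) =-1.52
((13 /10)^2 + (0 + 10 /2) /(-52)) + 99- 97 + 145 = 48293 /325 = 148.59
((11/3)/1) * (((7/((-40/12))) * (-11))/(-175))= -121/250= -0.48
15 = 15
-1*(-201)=201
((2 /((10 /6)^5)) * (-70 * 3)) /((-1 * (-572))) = -0.06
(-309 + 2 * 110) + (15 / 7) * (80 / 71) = -43033 / 497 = -86.59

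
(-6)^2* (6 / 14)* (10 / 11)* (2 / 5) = 432 / 77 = 5.61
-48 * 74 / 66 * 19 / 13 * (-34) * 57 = 21798624 / 143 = 152437.93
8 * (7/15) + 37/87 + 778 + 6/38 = 2155282/2755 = 782.32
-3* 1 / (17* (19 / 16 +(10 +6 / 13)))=-624 / 41191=-0.02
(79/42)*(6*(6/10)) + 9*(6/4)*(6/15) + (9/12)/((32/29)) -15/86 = 2442039/192640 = 12.68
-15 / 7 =-2.14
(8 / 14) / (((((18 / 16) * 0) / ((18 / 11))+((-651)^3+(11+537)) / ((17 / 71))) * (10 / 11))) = -374 / 685596348955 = -0.00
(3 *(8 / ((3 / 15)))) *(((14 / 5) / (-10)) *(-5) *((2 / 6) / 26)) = 28 / 13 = 2.15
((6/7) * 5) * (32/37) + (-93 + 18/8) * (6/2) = -278211/1036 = -268.54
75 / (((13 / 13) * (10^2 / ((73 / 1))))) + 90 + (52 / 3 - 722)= -6719 / 12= -559.92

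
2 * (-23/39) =-46/39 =-1.18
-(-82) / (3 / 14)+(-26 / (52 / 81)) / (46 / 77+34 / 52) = 877499 / 2505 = 350.30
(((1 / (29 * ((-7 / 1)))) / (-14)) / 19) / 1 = 1 / 53998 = 0.00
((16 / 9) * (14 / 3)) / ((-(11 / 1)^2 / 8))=-1792 / 3267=-0.55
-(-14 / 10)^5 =16807 / 3125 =5.38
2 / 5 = 0.40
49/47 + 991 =46626/47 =992.04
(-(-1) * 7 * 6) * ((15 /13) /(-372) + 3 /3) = 33747 /806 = 41.87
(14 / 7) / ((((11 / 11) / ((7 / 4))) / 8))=28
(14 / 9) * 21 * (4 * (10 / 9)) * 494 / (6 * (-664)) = -121030 / 6723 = -18.00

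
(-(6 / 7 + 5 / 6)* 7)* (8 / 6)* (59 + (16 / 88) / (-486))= -22394252 / 24057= -930.88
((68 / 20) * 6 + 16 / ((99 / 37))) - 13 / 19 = 241667 / 9405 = 25.70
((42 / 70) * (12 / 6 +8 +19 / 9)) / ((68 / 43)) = 4687 / 1020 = 4.60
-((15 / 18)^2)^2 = -625 / 1296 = -0.48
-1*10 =-10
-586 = -586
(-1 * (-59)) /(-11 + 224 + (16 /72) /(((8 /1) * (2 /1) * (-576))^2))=0.28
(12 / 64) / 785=3 / 12560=0.00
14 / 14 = 1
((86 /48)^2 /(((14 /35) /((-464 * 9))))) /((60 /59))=-3163639 /96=-32954.57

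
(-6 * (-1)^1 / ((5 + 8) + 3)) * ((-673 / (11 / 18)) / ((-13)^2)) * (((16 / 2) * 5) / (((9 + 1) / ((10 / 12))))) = -30285 / 3718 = -8.15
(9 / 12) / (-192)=-1 / 256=-0.00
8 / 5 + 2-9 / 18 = 31 / 10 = 3.10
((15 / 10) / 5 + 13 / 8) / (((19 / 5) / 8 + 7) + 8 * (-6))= -77 / 1621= -0.05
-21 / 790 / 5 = -21 / 3950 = -0.01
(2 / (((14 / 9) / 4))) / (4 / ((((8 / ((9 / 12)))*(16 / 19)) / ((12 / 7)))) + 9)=128 / 243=0.53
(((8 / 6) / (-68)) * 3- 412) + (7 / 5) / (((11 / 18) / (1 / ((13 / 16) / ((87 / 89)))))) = -442781511 / 1081795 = -409.30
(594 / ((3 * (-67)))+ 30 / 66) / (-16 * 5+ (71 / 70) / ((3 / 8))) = 193515 / 5981492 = 0.03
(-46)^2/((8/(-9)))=-4761/2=-2380.50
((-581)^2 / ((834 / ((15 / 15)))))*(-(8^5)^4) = -194590668008295936032768 / 417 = -466644287789678503675.70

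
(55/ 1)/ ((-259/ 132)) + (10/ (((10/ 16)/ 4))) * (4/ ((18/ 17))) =498244/ 2331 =213.75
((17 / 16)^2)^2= 83521 / 65536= 1.27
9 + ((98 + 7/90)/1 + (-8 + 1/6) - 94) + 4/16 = 989/180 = 5.49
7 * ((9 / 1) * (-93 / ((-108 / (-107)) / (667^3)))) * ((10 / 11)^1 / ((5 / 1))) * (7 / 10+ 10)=-737233040928979 / 220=-3351059276949.90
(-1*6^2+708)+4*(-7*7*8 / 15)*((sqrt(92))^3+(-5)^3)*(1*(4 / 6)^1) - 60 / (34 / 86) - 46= 1405358 / 153 - 577024*sqrt(23) / 45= -52310.43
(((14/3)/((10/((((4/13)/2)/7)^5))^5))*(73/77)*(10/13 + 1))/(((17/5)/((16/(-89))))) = -56337891328/3838937534967381792805453298592953173393416342620988954375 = -0.00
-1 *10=-10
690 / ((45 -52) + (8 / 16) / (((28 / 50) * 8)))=-154560 / 1543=-100.17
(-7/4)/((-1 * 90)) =7/360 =0.02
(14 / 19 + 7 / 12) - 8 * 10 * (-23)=1841.32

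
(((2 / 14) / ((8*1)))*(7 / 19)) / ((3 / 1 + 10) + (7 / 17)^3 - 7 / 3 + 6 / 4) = 14739 / 27413732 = 0.00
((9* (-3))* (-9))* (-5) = -1215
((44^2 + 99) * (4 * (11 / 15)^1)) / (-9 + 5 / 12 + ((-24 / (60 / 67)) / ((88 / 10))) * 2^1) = -787952 / 1937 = -406.79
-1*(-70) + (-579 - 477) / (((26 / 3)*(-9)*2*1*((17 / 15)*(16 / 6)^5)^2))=70.00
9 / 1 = 9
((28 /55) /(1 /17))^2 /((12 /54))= 1019592 /3025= 337.06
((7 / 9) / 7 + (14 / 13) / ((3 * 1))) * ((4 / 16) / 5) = 11 / 468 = 0.02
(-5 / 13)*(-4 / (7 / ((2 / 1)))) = 40 / 91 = 0.44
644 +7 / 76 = 48951 / 76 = 644.09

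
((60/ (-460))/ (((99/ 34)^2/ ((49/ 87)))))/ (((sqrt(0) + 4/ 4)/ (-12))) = 226576/ 2179089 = 0.10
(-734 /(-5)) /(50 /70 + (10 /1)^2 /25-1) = 2569 /65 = 39.52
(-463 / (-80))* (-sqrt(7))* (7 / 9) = -3241* sqrt(7) / 720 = -11.91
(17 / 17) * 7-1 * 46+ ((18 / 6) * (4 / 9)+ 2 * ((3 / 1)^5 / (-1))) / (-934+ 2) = -53795 / 1398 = -38.48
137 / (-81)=-137 / 81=-1.69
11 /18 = 0.61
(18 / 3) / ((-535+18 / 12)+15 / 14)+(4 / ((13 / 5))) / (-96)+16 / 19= 0.81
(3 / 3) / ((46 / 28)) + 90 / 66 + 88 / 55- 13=-11926 / 1265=-9.43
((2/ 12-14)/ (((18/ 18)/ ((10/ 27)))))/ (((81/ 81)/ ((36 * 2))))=-3320/ 9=-368.89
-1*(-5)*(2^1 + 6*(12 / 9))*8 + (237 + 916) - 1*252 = 1301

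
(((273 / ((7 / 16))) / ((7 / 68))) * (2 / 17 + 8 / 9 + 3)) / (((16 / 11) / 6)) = 701272 / 7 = 100181.71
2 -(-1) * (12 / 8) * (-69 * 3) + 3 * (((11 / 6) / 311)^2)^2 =-1246753141739111 / 4041339195312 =-308.50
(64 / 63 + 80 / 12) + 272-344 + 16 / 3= -3716 / 63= -58.98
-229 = -229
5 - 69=-64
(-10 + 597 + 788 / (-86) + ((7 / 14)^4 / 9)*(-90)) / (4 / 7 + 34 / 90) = 62546715 / 102856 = 608.10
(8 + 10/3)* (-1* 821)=-9304.67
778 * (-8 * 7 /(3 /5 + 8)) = -217840 /43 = -5066.05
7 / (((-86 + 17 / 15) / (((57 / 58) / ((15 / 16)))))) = -168 / 1943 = -0.09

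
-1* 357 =-357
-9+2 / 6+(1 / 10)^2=-2597 / 300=-8.66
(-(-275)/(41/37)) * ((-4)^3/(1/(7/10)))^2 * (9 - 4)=102108160/41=2490442.93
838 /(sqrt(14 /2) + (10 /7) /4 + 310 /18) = 233877420 /4795093 - 13304088 * sqrt(7) /4795093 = 41.43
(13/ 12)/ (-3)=-13/ 36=-0.36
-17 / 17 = -1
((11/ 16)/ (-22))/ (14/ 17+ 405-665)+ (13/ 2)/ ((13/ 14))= 986961/ 140992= 7.00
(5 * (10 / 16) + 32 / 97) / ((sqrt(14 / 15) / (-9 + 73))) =1532 * sqrt(210) / 97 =228.87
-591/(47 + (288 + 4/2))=-591/337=-1.75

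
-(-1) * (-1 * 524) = -524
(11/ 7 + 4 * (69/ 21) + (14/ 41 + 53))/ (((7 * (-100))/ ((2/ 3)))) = -9766/ 150675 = -0.06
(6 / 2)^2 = 9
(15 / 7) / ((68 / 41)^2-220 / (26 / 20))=-109265 / 8488872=-0.01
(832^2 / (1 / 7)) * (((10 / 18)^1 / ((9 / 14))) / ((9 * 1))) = 339189760 / 729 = 465280.88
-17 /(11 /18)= -306 /11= -27.82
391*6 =2346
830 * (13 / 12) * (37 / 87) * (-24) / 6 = -399230 / 261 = -1529.62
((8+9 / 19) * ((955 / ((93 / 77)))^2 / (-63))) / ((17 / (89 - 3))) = -10695829733050 / 25142643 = -425405.94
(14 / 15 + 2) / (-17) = -44 / 255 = -0.17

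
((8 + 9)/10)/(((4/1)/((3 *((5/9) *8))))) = 17/3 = 5.67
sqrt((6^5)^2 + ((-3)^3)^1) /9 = sqrt(6718461) /3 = 864.00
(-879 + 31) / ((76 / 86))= -18232 / 19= -959.58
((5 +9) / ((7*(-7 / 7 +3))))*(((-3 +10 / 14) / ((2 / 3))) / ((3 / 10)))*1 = -80 / 7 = -11.43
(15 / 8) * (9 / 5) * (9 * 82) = 2490.75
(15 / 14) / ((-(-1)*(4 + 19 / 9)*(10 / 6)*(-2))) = -81 / 1540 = -0.05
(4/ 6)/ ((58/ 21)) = 7/ 29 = 0.24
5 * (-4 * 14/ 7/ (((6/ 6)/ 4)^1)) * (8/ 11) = -1280/ 11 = -116.36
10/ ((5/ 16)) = 32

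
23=23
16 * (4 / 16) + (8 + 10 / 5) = 14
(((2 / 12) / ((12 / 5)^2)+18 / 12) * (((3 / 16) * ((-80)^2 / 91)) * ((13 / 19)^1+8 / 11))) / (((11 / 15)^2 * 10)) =48711875 / 9205196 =5.29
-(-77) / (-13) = -77 / 13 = -5.92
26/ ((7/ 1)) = 26/ 7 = 3.71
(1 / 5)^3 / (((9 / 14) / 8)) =112 / 1125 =0.10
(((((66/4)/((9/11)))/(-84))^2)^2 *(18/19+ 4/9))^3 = 48391736636242793308319274833/489520249440283219175695663081979904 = 0.00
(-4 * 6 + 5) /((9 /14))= -266 /9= -29.56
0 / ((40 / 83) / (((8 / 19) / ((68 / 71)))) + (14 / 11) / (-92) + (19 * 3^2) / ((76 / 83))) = 0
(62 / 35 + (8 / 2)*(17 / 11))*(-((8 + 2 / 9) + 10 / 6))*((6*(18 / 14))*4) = -6540432 / 2695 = -2426.88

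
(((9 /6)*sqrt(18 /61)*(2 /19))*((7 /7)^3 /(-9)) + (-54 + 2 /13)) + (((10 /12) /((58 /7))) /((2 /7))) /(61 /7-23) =-53.88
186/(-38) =-93/19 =-4.89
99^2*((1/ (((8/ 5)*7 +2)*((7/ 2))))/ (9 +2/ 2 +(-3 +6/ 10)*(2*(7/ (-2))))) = 7425/ 938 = 7.92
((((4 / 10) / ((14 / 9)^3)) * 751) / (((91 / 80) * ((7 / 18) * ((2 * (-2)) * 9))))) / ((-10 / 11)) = 6022269 / 1092455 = 5.51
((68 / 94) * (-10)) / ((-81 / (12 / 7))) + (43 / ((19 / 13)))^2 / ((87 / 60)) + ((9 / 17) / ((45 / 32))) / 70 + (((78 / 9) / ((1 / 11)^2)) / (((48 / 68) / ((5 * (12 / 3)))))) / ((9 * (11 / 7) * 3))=65928896872562 / 50815740825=1297.41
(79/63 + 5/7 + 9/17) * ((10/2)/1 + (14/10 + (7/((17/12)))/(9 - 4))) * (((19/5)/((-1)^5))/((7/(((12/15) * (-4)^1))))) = 20427584/637245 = 32.06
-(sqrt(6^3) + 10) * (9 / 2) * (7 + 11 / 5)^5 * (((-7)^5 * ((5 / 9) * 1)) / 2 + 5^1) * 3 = 102479819798.19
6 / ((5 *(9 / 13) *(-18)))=-13 / 135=-0.10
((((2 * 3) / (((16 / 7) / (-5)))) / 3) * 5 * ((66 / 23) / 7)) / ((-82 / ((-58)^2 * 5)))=3469125 / 1886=1839.41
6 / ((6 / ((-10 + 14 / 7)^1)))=-8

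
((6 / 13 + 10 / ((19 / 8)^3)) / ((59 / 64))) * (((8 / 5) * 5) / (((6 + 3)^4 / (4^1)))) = 220598272 / 34516456533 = 0.01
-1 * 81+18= -63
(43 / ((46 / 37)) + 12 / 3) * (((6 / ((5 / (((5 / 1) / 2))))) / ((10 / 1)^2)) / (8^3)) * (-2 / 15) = -71 / 235520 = -0.00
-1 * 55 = -55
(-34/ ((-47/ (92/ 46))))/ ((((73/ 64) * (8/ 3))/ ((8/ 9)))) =4352/ 10293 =0.42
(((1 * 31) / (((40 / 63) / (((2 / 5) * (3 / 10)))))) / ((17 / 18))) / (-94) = -52731 / 799000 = -0.07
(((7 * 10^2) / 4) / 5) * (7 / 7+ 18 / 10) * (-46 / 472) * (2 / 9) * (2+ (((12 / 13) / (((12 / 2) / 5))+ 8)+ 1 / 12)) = -1908011 / 82836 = -23.03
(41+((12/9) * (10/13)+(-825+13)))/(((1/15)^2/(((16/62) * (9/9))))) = -18017400/403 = -44708.19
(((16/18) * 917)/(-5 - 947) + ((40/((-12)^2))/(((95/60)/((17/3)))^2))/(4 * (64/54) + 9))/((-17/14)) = 24477842/49764933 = 0.49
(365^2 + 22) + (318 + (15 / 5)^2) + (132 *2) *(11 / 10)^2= 3347336 / 25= 133893.44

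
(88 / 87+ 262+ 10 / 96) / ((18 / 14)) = 2563799 / 12528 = 204.65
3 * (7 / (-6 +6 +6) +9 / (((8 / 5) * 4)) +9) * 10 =347.19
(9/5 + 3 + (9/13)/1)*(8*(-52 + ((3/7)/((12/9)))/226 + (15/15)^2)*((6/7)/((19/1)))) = -98752014/976885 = -101.09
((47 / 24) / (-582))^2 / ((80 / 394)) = 435173 / 7804200960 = 0.00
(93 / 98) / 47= 93 / 4606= 0.02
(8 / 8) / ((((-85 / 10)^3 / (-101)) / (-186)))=-30.59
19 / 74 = 0.26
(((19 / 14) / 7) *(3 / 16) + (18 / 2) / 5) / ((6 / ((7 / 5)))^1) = 4799 / 11200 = 0.43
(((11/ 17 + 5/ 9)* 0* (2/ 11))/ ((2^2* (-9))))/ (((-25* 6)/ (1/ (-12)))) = 0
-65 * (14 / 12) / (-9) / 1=455 / 54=8.43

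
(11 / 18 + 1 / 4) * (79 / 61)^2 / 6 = 193471 / 803736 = 0.24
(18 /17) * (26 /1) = 468 /17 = 27.53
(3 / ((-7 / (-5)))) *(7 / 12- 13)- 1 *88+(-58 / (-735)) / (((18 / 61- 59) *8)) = -603300907 / 5264070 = -114.61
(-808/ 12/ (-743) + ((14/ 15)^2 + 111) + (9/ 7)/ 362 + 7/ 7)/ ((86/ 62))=1483490071237/ 18215722350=81.44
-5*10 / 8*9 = -225 / 4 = -56.25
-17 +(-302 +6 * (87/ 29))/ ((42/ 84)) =-585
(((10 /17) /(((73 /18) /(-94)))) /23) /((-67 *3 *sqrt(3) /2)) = 0.00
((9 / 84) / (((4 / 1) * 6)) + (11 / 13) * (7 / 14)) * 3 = 3735 / 2912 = 1.28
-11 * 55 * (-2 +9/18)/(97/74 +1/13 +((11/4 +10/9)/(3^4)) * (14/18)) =11455702830/17985883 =636.93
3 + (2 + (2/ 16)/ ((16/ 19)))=659/ 128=5.15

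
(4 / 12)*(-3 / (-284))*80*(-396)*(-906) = 7175520 / 71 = 101063.66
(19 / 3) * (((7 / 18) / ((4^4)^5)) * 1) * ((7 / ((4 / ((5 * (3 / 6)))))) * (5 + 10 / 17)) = 442225 / 8074813394386944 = 0.00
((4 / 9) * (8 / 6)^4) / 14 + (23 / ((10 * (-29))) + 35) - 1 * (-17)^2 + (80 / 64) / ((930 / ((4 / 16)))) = -186424264379 / 734015520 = -253.98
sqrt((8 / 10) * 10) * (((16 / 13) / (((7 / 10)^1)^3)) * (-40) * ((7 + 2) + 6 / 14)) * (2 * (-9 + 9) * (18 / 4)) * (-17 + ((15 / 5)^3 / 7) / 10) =0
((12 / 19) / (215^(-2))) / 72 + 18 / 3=46909 / 114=411.48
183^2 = 33489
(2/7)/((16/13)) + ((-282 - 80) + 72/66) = -222177/616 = -360.68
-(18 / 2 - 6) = -3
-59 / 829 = -0.07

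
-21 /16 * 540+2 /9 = -25507 /36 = -708.53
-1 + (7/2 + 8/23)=131/46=2.85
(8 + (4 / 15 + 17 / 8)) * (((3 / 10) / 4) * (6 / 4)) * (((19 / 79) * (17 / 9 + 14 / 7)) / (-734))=-165851 / 111333120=-0.00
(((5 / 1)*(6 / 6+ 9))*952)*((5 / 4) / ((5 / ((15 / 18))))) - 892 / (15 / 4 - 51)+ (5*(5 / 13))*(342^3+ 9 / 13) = 2457421079167 / 31941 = 76936259.95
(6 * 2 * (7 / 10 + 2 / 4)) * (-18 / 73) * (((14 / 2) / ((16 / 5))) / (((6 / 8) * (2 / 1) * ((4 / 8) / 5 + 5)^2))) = -4200 / 21097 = -0.20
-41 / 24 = -1.71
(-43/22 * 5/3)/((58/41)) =-8815/3828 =-2.30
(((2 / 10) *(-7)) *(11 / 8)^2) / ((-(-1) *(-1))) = 2.65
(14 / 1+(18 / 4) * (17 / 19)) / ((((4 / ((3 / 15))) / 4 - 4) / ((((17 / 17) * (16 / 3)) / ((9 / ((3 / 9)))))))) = 5480 / 1539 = 3.56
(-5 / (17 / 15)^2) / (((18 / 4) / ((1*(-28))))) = 7000 / 289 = 24.22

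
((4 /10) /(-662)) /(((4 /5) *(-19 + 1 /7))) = 7 /174768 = 0.00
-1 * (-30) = 30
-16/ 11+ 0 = -16/ 11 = -1.45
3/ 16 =0.19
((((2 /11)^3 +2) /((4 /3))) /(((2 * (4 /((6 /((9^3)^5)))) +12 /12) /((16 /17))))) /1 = 32040 /6211598194540853191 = 0.00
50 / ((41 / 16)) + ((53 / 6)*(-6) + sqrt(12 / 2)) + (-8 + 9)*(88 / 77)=-9283 / 287 + sqrt(6)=-29.90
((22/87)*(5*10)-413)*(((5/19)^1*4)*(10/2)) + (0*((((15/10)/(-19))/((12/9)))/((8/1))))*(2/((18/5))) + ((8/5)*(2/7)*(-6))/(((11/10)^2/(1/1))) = -2109.41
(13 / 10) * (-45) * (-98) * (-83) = -475839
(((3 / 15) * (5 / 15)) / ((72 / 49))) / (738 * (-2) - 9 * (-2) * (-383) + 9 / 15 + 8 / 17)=-833 / 153653544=-0.00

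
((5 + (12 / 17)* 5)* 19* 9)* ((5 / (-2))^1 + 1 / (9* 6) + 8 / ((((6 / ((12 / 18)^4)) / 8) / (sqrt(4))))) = 1159855 / 459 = 2526.92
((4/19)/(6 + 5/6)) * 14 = 336/779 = 0.43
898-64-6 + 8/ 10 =4144/ 5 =828.80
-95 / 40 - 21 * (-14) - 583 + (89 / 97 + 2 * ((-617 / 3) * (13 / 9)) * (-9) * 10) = 123809735 / 2328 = 53182.88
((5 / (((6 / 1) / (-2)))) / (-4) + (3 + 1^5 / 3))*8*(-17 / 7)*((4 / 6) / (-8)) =85 / 14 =6.07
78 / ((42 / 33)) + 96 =1101 / 7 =157.29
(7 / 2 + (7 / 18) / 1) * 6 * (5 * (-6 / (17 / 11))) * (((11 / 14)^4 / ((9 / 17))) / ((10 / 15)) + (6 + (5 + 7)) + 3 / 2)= -1304481475 / 139944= -9321.45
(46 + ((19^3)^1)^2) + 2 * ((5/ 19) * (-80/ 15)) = 2681617679/ 57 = 47045924.19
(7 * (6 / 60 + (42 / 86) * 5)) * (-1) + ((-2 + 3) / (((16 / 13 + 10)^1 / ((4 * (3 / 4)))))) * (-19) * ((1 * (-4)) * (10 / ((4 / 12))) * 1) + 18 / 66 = 204246217 / 345290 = 591.52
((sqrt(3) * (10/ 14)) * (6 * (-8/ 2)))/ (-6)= 20 * sqrt(3)/ 7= 4.95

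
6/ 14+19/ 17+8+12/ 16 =4901/ 476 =10.30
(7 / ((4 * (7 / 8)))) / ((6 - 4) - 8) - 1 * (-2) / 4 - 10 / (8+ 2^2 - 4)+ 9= 95 / 12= 7.92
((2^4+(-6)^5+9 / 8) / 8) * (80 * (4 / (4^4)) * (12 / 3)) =-310355 / 64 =-4849.30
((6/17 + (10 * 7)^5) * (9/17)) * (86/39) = 567042323196/289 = 1962084163.31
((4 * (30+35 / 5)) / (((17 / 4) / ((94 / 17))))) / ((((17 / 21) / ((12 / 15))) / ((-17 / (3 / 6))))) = -9348864 / 1445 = -6469.80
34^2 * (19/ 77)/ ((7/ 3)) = 65892/ 539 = 122.25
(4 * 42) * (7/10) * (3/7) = 252/5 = 50.40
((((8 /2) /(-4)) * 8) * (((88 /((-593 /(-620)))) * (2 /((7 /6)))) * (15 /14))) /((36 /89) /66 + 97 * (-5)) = 38458252800 /13796525113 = 2.79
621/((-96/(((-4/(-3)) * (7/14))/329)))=-69/5264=-0.01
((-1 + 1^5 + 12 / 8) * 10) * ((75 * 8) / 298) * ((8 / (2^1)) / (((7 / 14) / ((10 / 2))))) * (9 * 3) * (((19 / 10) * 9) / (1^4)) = 83106000 / 149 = 557758.39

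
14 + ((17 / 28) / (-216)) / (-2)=169361 / 12096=14.00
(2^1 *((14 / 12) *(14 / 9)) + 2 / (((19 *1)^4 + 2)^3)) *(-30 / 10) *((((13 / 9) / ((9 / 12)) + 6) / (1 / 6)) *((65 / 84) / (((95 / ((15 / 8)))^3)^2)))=-41906743658683752225 / 1769289981967033890649341952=-0.00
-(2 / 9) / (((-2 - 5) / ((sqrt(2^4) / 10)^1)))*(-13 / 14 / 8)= -13 / 8820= -0.00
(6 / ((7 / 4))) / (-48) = -1 / 14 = -0.07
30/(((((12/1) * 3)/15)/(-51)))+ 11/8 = -5089/8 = -636.12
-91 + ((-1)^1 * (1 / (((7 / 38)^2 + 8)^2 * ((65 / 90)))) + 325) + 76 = 60259196398 / 194397957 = 309.98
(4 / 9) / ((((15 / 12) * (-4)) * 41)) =-4 / 1845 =-0.00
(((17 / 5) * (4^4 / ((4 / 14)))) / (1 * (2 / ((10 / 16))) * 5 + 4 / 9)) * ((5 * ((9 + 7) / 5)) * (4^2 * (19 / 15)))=55566336 / 925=60071.71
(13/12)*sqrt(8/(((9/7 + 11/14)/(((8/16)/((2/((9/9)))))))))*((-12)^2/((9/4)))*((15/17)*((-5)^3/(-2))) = 130000*sqrt(203)/493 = 3757.03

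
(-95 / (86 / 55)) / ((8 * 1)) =-5225 / 688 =-7.59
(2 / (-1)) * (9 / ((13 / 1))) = -18 / 13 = -1.38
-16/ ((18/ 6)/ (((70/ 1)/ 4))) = -280/ 3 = -93.33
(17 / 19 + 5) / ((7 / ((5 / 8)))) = 10 / 19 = 0.53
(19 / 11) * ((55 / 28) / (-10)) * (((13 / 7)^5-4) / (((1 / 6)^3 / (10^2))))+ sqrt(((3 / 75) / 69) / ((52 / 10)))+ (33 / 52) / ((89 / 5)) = -72189998253915 / 544479572+ sqrt(8970) / 8970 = -132585.31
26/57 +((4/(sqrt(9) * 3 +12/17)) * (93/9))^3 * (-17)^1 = -1312.48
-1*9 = -9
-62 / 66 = -31 / 33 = -0.94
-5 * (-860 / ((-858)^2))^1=1075 / 184041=0.01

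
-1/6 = -0.17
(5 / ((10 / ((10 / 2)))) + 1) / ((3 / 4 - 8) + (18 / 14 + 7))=98 / 29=3.38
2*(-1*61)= -122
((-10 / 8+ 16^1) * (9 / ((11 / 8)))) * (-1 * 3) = -3186 / 11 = -289.64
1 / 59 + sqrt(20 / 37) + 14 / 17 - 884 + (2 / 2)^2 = -884806 / 1003 + 2 * sqrt(185) / 37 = -881.42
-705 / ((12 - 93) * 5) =47 / 27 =1.74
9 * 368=3312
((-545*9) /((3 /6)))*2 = -19620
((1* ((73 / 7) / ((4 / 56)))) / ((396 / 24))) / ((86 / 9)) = 438 / 473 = 0.93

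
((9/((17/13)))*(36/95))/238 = 2106/192185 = 0.01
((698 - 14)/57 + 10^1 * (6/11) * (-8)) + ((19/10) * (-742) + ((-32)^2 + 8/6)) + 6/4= -136819/330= -414.60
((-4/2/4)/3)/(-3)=1/18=0.06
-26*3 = -78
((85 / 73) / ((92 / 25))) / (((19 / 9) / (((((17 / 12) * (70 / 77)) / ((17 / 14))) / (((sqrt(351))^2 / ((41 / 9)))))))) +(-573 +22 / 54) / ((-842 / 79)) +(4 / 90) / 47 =7856341443264841 / 146229603654420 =53.73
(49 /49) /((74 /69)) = 0.93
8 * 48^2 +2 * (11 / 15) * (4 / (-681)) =188282792 / 10215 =18431.99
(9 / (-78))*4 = -6 / 13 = -0.46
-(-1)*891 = 891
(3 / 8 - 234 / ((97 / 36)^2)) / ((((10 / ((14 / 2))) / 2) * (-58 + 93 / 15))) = 2397885 / 2785064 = 0.86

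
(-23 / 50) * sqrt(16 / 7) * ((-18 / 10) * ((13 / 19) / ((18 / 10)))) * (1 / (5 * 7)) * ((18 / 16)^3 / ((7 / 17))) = 3705507 * sqrt(7) / 208544000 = 0.05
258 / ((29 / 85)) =21930 / 29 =756.21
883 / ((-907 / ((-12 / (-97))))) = -10596 / 87979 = -0.12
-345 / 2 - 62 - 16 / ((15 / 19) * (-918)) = -3228761 / 13770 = -234.48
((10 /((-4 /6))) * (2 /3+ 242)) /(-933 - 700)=3640 /1633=2.23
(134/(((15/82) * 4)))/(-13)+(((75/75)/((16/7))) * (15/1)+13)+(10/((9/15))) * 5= 92361/1040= 88.81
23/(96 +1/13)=299/1249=0.24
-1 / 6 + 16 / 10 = 43 / 30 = 1.43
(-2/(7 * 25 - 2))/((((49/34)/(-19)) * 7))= 1292/59339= 0.02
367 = 367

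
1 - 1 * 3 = -2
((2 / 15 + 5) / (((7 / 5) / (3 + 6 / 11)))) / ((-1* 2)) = -13 / 2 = -6.50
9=9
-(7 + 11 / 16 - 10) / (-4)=-37 / 64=-0.58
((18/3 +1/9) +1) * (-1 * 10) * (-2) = 1280/9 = 142.22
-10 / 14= -5 / 7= -0.71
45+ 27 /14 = 657 /14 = 46.93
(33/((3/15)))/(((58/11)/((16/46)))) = 7260/667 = 10.88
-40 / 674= -20 / 337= -0.06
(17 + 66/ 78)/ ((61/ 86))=19952/ 793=25.16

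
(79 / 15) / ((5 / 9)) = 237 / 25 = 9.48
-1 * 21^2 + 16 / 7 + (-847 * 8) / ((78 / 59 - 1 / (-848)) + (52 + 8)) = -11795323557 / 21476861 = -549.21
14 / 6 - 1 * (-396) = 398.33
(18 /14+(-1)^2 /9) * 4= 352 /63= 5.59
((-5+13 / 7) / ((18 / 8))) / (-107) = 0.01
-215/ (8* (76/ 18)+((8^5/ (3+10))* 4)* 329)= -25155/ 388108144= -0.00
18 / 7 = 2.57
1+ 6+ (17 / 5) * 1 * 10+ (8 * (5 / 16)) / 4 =333 / 8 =41.62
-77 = -77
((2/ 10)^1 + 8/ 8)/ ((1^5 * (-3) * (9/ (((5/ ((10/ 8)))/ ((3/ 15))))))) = -8/ 9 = -0.89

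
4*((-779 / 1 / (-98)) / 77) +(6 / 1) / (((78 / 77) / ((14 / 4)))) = 2074155 / 98098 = 21.14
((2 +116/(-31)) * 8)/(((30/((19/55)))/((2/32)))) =-171/17050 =-0.01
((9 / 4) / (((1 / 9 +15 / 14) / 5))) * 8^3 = 725760 / 149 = 4870.87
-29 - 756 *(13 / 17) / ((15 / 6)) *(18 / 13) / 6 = -7001 / 85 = -82.36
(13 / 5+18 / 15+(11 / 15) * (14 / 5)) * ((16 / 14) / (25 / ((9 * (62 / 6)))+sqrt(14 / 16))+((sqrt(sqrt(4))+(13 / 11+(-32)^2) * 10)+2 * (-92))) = 20250192 * sqrt(14) / 9720025+439 * sqrt(2) / 75+18901811729494 / 320760825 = 58944.13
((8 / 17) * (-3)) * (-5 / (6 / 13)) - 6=158 / 17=9.29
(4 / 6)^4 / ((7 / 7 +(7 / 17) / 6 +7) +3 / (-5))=2720 / 102843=0.03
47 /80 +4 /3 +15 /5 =1181 /240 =4.92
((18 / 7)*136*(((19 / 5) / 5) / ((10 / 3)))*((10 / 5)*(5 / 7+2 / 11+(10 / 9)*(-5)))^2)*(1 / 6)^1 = 53883847088 / 46690875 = 1154.06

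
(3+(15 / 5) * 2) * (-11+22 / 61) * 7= -40887 / 61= -670.28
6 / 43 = 0.14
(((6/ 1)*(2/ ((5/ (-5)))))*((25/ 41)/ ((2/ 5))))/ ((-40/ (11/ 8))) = 825/ 1312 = 0.63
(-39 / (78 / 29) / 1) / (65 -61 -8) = 29 / 8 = 3.62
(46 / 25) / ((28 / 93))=2139 / 350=6.11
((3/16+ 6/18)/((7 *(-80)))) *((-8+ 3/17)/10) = 19/26112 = 0.00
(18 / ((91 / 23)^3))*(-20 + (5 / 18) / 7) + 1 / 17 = -514925088 / 89674949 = -5.74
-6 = -6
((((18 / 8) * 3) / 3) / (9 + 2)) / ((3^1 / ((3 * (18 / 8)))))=81 / 176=0.46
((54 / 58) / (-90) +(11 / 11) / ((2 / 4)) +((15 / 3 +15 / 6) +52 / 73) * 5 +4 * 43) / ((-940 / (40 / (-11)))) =413876 / 497495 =0.83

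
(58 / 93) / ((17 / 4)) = 232 / 1581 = 0.15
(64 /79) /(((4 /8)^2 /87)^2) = 98109.57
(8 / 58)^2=16 / 841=0.02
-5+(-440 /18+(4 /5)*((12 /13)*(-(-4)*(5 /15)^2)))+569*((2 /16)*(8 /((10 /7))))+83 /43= 3734149 /10062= 371.11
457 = 457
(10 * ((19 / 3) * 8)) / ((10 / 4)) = 608 / 3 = 202.67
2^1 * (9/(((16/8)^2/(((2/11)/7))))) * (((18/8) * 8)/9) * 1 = 18/77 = 0.23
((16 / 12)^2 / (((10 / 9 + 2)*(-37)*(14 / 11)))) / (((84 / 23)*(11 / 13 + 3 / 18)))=-3289 / 1002589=-0.00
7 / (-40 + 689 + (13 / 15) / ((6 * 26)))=1260 / 116821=0.01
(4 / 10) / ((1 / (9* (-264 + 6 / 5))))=-23652 / 25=-946.08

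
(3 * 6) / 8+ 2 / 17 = 161 / 68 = 2.37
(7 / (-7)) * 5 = -5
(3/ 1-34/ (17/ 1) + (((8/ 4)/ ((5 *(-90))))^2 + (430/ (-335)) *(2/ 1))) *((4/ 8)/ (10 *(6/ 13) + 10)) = -34551127/ 644456250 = -0.05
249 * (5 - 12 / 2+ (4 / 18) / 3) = -2075 / 9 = -230.56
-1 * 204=-204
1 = 1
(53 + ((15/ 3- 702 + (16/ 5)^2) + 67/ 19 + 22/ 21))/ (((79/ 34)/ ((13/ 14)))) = -1387024951/ 5516175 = -251.45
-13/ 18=-0.72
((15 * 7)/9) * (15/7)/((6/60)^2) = 2500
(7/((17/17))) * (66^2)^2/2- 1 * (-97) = 66411673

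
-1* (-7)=7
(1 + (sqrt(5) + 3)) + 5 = sqrt(5) + 9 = 11.24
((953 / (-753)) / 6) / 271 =-953 / 1224378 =-0.00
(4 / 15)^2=0.07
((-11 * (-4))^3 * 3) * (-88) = -22488576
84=84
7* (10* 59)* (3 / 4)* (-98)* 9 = -2731995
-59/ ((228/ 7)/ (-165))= 22715/ 76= 298.88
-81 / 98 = -0.83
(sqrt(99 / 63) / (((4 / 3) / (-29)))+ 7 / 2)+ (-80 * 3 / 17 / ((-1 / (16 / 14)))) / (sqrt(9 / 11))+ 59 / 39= -87 * sqrt(77) / 28+ 391 / 78+ 640 * sqrt(11) / 119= -4.41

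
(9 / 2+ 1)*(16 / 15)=88 / 15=5.87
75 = 75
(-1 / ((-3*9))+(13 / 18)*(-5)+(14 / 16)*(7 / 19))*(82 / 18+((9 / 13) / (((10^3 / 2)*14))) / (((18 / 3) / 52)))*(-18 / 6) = 383073563 / 8618400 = 44.45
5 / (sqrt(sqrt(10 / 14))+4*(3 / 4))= 5 / (5^(1 / 4)*7^(3 / 4) / 7+3)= 1.28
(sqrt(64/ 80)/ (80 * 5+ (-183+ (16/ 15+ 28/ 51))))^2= 52020/ 3107728009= 0.00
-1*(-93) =93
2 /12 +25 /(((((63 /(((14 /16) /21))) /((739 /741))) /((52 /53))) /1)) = 104399 /570969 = 0.18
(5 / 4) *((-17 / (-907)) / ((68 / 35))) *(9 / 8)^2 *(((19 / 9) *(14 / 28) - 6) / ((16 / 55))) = -7709625 / 29720576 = -0.26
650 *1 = 650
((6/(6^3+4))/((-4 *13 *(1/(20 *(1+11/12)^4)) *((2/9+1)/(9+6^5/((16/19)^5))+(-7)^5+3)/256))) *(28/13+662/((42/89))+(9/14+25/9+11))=43518080301677857831/14216770305522600816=3.06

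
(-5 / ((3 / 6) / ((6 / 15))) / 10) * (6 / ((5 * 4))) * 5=-3 / 5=-0.60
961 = 961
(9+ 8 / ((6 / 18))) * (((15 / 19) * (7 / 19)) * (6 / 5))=4158 / 361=11.52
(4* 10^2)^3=64000000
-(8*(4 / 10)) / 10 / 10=-0.03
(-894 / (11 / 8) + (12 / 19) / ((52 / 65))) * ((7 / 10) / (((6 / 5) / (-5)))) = 1583435 / 836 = 1894.06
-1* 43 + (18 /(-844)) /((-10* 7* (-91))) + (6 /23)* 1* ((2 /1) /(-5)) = -2665022203 /61827220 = -43.10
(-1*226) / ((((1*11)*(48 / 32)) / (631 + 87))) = -324536 / 33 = -9834.42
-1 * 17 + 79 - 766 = -704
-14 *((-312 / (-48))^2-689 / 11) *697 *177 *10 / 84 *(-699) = -128921221845 / 44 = -2930027769.20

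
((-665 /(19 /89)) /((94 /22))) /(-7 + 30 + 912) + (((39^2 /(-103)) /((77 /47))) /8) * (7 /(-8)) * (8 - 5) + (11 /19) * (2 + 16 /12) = 13565303371 /3302414016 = 4.11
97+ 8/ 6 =295/ 3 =98.33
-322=-322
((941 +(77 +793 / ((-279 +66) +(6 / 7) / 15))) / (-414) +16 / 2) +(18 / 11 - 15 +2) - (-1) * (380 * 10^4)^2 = 14439999999994.19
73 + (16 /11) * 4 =867 /11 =78.82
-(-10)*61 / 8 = 305 / 4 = 76.25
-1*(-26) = 26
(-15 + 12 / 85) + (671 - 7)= 55177 / 85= 649.14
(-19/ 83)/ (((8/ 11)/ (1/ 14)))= -0.02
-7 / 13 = -0.54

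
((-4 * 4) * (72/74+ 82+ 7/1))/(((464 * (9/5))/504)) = -932120/1073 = -868.70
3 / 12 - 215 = -859 / 4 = -214.75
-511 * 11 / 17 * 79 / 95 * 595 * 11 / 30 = -34192543 / 570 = -59986.92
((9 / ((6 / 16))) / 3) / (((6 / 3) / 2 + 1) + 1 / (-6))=4.36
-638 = -638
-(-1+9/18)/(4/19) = 19/8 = 2.38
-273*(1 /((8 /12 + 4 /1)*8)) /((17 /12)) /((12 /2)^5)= -13 /19584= -0.00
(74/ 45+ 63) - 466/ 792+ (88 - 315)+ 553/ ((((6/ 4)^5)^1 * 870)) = -757466209/ 4651020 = -162.86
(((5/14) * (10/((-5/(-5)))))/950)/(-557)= -1/148162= -0.00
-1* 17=-17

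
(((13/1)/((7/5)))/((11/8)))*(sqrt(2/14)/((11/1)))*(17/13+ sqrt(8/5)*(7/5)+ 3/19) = 14480*sqrt(7)/112651+ 208*sqrt(70)/4235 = 0.75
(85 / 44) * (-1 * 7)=-595 / 44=-13.52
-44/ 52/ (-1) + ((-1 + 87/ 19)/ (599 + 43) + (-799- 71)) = -68912159/ 79287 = -869.15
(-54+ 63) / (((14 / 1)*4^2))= 9 / 224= 0.04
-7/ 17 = -0.41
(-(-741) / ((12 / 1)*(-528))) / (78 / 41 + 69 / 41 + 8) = -533 / 52800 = -0.01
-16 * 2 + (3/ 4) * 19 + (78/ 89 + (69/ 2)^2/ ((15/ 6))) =817423/ 1780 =459.23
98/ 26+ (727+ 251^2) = 828513/ 13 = 63731.77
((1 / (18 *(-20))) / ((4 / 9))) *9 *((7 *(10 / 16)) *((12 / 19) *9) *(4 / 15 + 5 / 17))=-81081 / 103360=-0.78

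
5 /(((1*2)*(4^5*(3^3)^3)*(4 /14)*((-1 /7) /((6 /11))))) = -245 /147806208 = -0.00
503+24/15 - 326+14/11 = 9893/55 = 179.87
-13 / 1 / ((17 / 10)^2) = -1300 / 289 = -4.50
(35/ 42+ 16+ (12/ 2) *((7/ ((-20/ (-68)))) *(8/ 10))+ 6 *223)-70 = 209861/ 150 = 1399.07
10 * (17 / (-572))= -85 / 286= -0.30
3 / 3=1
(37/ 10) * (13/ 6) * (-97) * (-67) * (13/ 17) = 40638247/ 1020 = 39841.42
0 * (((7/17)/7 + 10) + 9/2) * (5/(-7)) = 0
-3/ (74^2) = -3/ 5476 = -0.00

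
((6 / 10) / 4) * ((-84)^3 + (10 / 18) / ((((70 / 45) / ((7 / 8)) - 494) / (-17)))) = -1575407181 / 17720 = -88905.60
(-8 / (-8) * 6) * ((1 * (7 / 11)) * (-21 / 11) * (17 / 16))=-7497 / 968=-7.74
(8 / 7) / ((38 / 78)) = 312 / 133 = 2.35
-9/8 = -1.12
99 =99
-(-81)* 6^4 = 104976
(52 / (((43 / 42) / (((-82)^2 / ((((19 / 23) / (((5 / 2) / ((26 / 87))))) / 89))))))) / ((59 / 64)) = 16094002659840 / 48203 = 333879689.23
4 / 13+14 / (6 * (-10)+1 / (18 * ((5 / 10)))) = 74 / 1001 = 0.07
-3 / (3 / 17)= -17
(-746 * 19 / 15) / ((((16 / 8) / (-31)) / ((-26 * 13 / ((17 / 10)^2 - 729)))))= 1485151720 / 217833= 6817.85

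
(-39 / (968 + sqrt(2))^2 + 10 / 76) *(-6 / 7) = -3291496852416 / 29193840097093 - 113256 *sqrt(2) / 1536517899847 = -0.11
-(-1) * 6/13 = 0.46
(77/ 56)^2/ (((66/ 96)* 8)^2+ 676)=121/ 45200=0.00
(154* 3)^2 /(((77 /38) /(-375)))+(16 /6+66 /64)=-3792095645 /96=-39500996.30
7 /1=7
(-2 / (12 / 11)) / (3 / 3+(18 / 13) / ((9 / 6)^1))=-0.95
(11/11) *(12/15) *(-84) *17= -5712/5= -1142.40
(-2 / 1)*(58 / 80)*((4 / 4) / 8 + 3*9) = -6293 / 160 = -39.33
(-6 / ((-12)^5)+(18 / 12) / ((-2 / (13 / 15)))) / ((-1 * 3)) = 134779 / 622080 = 0.22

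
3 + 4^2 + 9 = 28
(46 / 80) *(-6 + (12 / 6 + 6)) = 23 / 20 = 1.15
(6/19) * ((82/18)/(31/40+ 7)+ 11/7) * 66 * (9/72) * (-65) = -365.33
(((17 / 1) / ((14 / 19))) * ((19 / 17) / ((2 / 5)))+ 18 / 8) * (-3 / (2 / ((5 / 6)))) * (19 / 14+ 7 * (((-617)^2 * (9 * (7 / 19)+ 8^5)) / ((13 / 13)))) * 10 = -271206923924088925 / 3724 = -72826778712161.37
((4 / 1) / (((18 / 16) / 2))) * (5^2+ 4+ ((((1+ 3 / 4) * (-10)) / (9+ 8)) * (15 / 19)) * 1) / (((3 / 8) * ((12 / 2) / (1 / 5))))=2330752 / 130815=17.82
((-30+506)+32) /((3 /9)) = 1524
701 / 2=350.50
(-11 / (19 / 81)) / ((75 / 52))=-15444 / 475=-32.51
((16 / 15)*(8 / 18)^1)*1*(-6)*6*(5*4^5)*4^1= -1048576 / 3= -349525.33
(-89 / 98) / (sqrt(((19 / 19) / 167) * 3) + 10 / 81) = 6019515 / 146167-583929 * sqrt(501) / 292334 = -3.53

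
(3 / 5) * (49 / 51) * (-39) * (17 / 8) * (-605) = 231231 / 8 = 28903.88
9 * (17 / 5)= 153 / 5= 30.60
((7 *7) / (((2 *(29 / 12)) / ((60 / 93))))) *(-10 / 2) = -29400 / 899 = -32.70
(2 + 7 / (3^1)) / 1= 13 / 3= 4.33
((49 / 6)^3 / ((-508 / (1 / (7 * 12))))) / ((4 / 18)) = -16807 / 292608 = -0.06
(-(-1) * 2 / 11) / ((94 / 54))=54 / 517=0.10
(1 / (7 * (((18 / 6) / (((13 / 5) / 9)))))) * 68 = 884 / 945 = 0.94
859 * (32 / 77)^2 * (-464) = -408141824 / 5929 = -68838.22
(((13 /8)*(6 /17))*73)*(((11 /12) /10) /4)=10439 /10880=0.96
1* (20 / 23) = 20 / 23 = 0.87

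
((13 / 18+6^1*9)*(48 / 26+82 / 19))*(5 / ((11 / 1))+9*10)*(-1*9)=-745837075 / 2717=-274507.57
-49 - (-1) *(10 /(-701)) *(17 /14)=-240528 /4907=-49.02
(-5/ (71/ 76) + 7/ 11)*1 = -3683/ 781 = -4.72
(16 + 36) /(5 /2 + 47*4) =104 /381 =0.27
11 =11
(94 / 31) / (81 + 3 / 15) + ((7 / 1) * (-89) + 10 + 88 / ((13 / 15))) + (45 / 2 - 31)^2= -143713607 / 327236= -439.17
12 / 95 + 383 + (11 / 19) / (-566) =20600647 / 53770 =383.13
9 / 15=3 / 5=0.60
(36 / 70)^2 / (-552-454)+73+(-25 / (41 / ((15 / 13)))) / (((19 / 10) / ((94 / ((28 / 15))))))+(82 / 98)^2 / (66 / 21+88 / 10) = 52287069932679 / 960960650650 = 54.41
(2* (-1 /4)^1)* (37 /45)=-37 /90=-0.41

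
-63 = -63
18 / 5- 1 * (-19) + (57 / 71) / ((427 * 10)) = 6851699 / 303170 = 22.60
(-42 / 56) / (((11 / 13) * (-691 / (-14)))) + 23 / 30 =85364 / 114015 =0.75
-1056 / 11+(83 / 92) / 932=-8231341 / 85744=-96.00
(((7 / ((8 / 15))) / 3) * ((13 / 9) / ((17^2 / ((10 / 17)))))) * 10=11375 / 88434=0.13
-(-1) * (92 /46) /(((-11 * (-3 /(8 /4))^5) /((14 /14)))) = 64 /2673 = 0.02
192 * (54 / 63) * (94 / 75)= 36096 / 175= 206.26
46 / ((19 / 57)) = 138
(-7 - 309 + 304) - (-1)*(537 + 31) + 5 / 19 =10569 / 19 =556.26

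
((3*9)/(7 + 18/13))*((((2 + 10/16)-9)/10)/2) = -17901/17440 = -1.03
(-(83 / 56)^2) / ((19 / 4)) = -6889 / 14896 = -0.46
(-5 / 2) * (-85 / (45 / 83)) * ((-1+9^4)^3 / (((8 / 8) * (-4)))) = -248953679360000 / 9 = -27661519928888.89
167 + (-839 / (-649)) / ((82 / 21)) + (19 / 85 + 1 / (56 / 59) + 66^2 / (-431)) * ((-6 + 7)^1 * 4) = 900820056463 / 6823745005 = 132.01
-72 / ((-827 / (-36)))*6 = -15552 / 827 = -18.81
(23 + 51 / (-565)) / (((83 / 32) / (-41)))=-16982528 / 46895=-362.14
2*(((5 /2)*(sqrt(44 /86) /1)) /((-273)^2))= 5*sqrt(946) /3204747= 0.00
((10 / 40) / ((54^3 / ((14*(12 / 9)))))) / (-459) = -7 / 108413964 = -0.00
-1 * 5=-5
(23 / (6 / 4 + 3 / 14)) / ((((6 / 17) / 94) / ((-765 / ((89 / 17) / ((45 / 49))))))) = -1194964425 / 2492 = -479520.23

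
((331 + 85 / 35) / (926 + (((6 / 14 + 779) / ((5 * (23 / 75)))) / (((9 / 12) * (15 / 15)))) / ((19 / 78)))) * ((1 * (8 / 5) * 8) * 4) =130554624 / 28359985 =4.60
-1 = -1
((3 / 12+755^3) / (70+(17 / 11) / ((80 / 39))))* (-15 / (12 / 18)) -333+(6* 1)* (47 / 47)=-136860159.16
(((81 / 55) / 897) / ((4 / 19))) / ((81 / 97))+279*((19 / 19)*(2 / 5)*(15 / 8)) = 20647619 / 98670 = 209.26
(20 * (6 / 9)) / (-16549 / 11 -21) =-22 / 2517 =-0.01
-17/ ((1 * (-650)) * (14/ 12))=51/ 2275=0.02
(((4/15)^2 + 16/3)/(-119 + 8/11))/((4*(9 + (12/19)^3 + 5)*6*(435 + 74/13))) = -74543612/245903343232275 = -0.00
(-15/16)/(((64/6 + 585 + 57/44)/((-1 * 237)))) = 117315/315196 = 0.37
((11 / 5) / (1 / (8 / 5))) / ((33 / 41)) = 328 / 75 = 4.37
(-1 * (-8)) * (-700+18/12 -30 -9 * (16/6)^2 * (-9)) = -1220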